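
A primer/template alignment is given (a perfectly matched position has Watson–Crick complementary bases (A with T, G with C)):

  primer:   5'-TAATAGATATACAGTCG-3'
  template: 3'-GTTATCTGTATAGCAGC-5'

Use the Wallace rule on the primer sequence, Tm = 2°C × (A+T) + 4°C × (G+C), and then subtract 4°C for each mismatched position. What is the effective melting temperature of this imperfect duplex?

Primer base counts: A=7, T=5, G=3, C=2 → A+T=12, G+C=5
Perfect-match Tm = 2(12) + 4(5) = 24 + 20 = 44°C
Mismatches (positions where the bases are not complementary): 4 (at positions 1, 8, 12, 13)
Effective Tm = 44 − 4×4 = 44 − 16 = 28°C

28°C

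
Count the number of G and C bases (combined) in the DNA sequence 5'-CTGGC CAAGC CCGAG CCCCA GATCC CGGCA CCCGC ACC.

29

Counting bases: G=9, A=7, C=20, T=2
Total G or C: 9 + 20 = 29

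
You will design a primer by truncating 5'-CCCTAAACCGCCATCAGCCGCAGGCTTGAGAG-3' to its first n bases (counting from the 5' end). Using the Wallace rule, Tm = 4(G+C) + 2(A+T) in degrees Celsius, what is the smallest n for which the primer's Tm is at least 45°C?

First 14 bases: CCCTAAACCGCCAT → Tm = 44°C (< 45°C)
First 15 bases: CCCTAAACCGCCATC → Tm = 48°C (≥ 45°C)
Each additional base adds 2°C (A/T) or 4°C (G/C), so Tm is non-decreasing in n; n = 15 is the first length to reach 45°C.

n = 15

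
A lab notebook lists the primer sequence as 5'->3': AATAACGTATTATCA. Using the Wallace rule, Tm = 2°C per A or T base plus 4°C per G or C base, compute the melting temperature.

Base counts: A=7, C=2, G=1, T=5
AT pairs contribute 12, GC pairs contribute 3.
Tm = 4·3 + 2·12 = 12 + 24 = 36°C

36°C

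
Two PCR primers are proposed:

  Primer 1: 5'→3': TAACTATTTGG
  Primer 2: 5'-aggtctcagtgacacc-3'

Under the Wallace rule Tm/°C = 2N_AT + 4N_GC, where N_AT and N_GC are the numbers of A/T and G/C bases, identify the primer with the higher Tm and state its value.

Primer 2, 50°C

Primer 1: A+T=8, G+C=3 → Tm = 2(8)+4(3) = 28°C
Primer 2: A+T=7, G+C=9 → Tm = 2(7)+4(9) = 50°C
28°C vs 50°C → primer 2 is higher.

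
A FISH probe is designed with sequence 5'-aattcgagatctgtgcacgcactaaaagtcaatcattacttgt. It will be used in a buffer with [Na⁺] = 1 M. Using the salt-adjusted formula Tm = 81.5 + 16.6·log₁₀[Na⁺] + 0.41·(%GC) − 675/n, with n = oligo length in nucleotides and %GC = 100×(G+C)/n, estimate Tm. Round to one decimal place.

Length n = 43. Scanning the sequence gives C=9, T=13, G=7, A=14.
G+C = 16, so %GC = 16/43 × 100 = 37.209%
Salt term: 16.6 × (0) = 0
GC term: 0.41 × 37.209 = 15.256; length term: −675/43 = −15.698
Tm = 81.5 + (0) + 15.256 − 15.698 = 81.058 → 81.1°C

81.1°C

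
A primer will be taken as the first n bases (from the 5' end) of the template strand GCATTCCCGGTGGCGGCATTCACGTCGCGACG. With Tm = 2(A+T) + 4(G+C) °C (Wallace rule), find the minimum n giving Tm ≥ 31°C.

n = 10

First 9 bases: GCATTCCCG → Tm = 30°C (< 31°C)
First 10 bases: GCATTCCCGG → Tm = 34°C (≥ 31°C)
Since every base adds ≥2°C, Tm only increases with n, so the threshold is first crossed at n = 10.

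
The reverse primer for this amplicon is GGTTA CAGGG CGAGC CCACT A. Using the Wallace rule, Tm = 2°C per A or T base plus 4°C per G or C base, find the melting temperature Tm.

68°C

Base counts: G=7, C=6, A=5, T=3
A+T = 8, G+C = 13
Tm = 2(8) + 4(13) = 16 + 52 = 68°C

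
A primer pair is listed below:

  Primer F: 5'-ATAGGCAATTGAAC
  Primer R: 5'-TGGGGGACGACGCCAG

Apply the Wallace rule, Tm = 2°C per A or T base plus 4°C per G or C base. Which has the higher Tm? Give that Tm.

Primer F: A+T=9, G+C=5 → Tm = 2(9)+4(5) = 38°C
Primer R: A+T=4, G+C=12 → Tm = 2(4)+4(12) = 56°C
38°C vs 56°C → primer R is higher.

Primer R, 56°C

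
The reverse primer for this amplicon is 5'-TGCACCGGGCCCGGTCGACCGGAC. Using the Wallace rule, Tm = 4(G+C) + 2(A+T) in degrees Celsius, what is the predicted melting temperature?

Base counts: T=2, G=9, A=3, C=10
So N_AT = 5 and N_GC = 19.
Tm = 4·19 + 2·5 = 76 + 10 = 86°C

86°C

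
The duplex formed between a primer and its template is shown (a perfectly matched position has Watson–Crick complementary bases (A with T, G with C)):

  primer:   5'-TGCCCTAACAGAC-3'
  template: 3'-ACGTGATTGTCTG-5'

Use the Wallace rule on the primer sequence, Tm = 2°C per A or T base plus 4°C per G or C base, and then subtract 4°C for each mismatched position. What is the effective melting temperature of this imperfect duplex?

36°C

Primer base counts: A=4, T=2, G=2, C=5 → A+T=6, G+C=7
Perfect-match Tm = 2(6) + 4(7) = 12 + 28 = 40°C
Mismatches (positions where the bases are not complementary): 1 (at position 4)
Effective Tm = 40 − 1×4 = 40 − 4 = 36°C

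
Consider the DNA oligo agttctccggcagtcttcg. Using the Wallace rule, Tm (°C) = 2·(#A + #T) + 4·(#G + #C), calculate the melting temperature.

Base counts: C=6, A=2, G=5, T=6
AT pairs contribute 8, GC pairs contribute 11.
Tm = 2(8) + 4(11) = 16 + 44 = 60°C

60°C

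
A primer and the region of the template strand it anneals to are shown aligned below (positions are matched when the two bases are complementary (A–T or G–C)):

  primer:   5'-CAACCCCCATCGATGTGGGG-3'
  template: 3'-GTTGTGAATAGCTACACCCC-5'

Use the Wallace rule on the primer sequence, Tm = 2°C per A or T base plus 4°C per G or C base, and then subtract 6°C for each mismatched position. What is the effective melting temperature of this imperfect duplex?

Primer base counts: A=4, T=3, G=6, C=7 → A+T=7, G+C=13
Perfect-match Tm = 2(7) + 4(13) = 14 + 52 = 66°C
Mismatches (positions where the bases are not complementary): 3 (at positions 5, 7, 8)
Effective Tm = 66 − 3×6 = 66 − 18 = 48°C

48°C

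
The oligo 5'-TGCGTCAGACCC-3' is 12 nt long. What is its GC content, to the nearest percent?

67%

Base counts: T=2, G=3, C=5, A=2
G+C = 3 + 5 = 8 out of 12 bases
%GC = 8/12 × 100 = 66.67% ≈ 67%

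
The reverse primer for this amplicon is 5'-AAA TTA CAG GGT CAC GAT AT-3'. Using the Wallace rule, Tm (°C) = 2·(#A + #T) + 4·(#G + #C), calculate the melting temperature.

G=4, C=3, A=8, T=5
A+T = 13, G+C = 7
Tm = 4·7 + 2·13 = 28 + 26 = 54°C

54°C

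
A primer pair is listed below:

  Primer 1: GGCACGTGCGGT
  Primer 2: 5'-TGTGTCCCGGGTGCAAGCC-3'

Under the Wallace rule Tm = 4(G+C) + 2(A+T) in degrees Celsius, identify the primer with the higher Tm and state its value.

Primer 1: A+T=3, G+C=9 → Tm = 2(3)+4(9) = 42°C
Primer 2: A+T=6, G+C=13 → Tm = 2(6)+4(13) = 64°C
42°C vs 64°C → primer 2 is higher.

Primer 2, 64°C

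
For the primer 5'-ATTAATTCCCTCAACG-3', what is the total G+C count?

A=5, C=5, T=5, G=1
Total G or C: 1 + 5 = 6

6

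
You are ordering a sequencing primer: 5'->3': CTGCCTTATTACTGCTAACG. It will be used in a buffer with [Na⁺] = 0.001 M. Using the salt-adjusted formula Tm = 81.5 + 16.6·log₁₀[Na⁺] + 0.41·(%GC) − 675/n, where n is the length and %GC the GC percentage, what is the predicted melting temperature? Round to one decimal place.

16.4°C

Length n = 20. Scanning the sequence gives T=7, A=4, C=6, G=3.
G+C = 9, so %GC = 9/20 × 100 = 45%
Salt term: 16.6 × (-3) = -49.8
GC term: 0.41 × 45 = 18.45; length term: −675/20 = −33.75
Tm = 81.5 + (-49.8) + 18.45 − 33.75 = 16.4 → 16.4°C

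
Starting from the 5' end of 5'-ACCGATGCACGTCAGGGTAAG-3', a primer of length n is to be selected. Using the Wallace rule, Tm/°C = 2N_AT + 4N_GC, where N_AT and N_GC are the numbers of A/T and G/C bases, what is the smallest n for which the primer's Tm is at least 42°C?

First 12 bases: ACCGATGCACGT → Tm = 38°C (< 42°C)
First 13 bases: ACCGATGCACGTC → Tm = 42°C (≥ 42°C)
Each additional base adds 2°C (A/T) or 4°C (G/C), so Tm is non-decreasing in n; n = 13 is the first length to reach 42°C.

n = 13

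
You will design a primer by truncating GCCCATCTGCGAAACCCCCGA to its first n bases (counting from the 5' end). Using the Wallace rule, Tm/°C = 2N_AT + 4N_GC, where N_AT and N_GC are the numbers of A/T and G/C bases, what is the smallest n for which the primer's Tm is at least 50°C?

n = 16

First 15 bases: GCCCATCTGCGAAAC → Tm = 48°C (< 50°C)
First 16 bases: GCCCATCTGCGAAACC → Tm = 52°C (≥ 50°C)
Each additional base adds 2°C (A/T) or 4°C (G/C), so Tm is non-decreasing in n; n = 16 is the first length to reach 50°C.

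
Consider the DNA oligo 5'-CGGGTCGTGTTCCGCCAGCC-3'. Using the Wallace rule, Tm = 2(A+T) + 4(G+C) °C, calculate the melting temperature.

70°C

A=1, C=8, G=7, T=4
So N_AT = 5 and N_GC = 15.
Tm = 2×5 + 4×15 = 70°C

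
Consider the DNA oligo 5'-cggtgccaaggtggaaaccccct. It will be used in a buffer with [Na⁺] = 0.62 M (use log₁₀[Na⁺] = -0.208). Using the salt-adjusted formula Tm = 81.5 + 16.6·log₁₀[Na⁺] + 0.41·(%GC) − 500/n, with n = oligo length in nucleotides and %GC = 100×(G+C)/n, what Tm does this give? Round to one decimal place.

83.0°C

Length n = 23. G=7, T=3, C=8, A=5
G+C = 15, so %GC = 15/23 × 100 = 65.217%
Salt term: 16.6 × (-0.208) = -3.453
GC term: 0.41 × 65.217 = 26.739; length term: −500/23 = −21.739
Tm = 81.5 + (-3.453) + 26.739 − 21.739 = 83.047 → 83.0°C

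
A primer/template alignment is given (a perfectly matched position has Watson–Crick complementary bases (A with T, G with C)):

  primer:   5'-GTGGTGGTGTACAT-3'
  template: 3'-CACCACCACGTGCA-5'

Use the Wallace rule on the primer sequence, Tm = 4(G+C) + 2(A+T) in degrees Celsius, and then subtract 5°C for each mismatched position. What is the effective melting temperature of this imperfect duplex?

Primer base counts: A=2, T=5, G=6, C=1 → A+T=7, G+C=7
Perfect-match Tm = 2(7) + 4(7) = 14 + 28 = 42°C
Mismatches (positions where the bases are not complementary): 2 (at positions 10, 13)
Effective Tm = 42 − 2×5 = 42 − 10 = 32°C

32°C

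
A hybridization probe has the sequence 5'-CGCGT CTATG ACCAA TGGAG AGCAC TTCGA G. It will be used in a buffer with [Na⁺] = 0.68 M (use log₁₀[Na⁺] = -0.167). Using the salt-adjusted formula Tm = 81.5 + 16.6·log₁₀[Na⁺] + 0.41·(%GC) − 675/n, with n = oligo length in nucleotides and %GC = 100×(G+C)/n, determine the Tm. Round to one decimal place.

Length n = 31. Counting bases: T=6, A=8, C=8, G=9
G+C = 17, so %GC = 17/31 × 100 = 54.839%
Salt term: 16.6 × (-0.167) = -2.772
GC term: 0.41 × 54.839 = 22.484; length term: −675/31 = −21.774
Tm = 81.5 + (-2.772) + 22.484 − 21.774 = 79.438 → 79.4°C

79.4°C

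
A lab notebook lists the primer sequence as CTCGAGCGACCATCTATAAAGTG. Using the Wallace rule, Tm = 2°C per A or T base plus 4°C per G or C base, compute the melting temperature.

A=7, G=5, T=5, C=6
So N_AT = 12 and N_GC = 11.
Tm = 2×12 + 4×11 = 68°C

68°C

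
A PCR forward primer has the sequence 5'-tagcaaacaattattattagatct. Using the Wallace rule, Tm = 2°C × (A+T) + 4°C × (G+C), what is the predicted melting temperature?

Base counts: G=2, T=9, C=3, A=10
So N_AT = 19 and N_GC = 5.
Tm = 4·5 + 2·19 = 20 + 38 = 58°C

58°C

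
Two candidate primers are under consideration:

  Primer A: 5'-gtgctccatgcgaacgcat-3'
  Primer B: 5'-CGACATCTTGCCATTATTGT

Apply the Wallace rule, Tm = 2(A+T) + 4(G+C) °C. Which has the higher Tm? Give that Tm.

Primer A: A+T=8, G+C=11 → Tm = 2(8)+4(11) = 60°C
Primer B: A+T=12, G+C=8 → Tm = 2(12)+4(8) = 56°C
60°C vs 56°C → primer A is higher.

Primer A, 60°C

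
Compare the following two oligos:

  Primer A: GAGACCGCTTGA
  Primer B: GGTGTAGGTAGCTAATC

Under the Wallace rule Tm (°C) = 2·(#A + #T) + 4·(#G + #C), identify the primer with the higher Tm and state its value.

Primer B, 50°C

Primer A: A+T=5, G+C=7 → Tm = 2(5)+4(7) = 38°C
Primer B: A+T=9, G+C=8 → Tm = 2(9)+4(8) = 50°C
38°C vs 50°C → primer B is higher.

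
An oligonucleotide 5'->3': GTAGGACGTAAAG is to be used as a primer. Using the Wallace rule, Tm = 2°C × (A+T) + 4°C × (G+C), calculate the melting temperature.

Counting bases: T=2, A=5, C=1, G=5
AT pairs contribute 7, GC pairs contribute 6.
Tm = 4·6 + 2·7 = 24 + 14 = 38°C

38°C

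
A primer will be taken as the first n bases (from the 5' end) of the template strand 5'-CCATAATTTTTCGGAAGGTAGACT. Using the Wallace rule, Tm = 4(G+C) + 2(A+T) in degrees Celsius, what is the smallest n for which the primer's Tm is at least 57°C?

n = 21

First 20 bases: CCATAATTTTTCGGAAGGTA → Tm = 54°C (< 57°C)
First 21 bases: CCATAATTTTTCGGAAGGTAG → Tm = 58°C (≥ 57°C)
Each additional base adds 2°C (A/T) or 4°C (G/C), so Tm is non-decreasing in n; n = 21 is the first length to reach 57°C.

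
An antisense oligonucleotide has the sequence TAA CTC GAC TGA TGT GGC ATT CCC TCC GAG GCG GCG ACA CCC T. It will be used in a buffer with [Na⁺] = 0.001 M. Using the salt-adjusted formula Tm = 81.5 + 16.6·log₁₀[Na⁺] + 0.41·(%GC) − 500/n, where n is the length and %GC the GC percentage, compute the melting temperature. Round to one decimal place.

44.9°C

Length n = 43. Scanning the sequence gives C=15, T=9, G=11, A=8.
G+C = 26, so %GC = 26/43 × 100 = 60.465%
Salt term: 16.6 × (-3) = -49.8
GC term: 0.41 × 60.465 = 24.791; length term: −500/43 = −11.628
Tm = 81.5 + (-49.8) + 24.791 − 11.628 = 44.863 → 44.9°C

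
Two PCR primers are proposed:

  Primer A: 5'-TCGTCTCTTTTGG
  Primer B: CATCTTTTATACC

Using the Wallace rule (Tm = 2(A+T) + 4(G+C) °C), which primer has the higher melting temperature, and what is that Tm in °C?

Primer A: A+T=7, G+C=6 → Tm = 2(7)+4(6) = 38°C
Primer B: A+T=9, G+C=4 → Tm = 2(9)+4(4) = 34°C
38°C vs 34°C → primer A is higher.

Primer A, 38°C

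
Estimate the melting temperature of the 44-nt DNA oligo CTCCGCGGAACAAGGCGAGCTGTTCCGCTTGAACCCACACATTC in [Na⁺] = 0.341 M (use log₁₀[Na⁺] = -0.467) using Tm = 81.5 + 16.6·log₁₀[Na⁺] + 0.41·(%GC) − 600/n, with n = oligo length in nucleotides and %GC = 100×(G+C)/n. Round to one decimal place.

Length n = 44. Base counts: C=16, T=8, A=10, G=10
G+C = 26, so %GC = 26/44 × 100 = 59.091%
Salt term: 16.6 × (-0.467) = -7.752
GC term: 0.41 × 59.091 = 24.227; length term: −600/44 = −13.636
Tm = 81.5 + (-7.752) + 24.227 − 13.636 = 84.339 → 84.3°C

84.3°C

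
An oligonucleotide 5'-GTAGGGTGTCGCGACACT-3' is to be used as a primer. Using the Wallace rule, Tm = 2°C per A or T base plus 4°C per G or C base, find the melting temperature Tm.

Counting bases: A=3, G=7, C=4, T=4
AT pairs contribute 7, GC pairs contribute 11.
Tm = 2×7 + 4×11 = 58°C

58°C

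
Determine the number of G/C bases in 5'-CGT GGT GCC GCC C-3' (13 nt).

Base counts: A=0, G=5, T=2, C=6
G+C = 5 + 6 = 11

11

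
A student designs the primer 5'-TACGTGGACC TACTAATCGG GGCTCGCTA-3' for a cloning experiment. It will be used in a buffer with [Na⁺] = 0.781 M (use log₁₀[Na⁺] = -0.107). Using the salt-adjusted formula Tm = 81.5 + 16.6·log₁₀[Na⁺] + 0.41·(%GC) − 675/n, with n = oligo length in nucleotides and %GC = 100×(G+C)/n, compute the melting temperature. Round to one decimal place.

Length n = 29. Counting bases: A=6, G=8, C=8, T=7
G+C = 16, so %GC = 16/29 × 100 = 55.172%
Salt term: 16.6 × (-0.107) = -1.776
GC term: 0.41 × 55.172 = 22.621; length term: −675/29 = −23.276
Tm = 81.5 + (-1.776) + 22.621 − 23.276 = 79.069 → 79.1°C

79.1°C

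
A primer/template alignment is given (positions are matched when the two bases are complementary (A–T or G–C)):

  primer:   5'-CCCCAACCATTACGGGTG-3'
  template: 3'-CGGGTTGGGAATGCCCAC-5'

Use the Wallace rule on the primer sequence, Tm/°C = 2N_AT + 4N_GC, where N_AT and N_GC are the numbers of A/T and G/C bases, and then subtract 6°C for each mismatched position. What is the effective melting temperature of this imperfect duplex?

46°C

Primer base counts: A=4, T=3, G=4, C=7 → A+T=7, G+C=11
Perfect-match Tm = 2(7) + 4(11) = 14 + 44 = 58°C
Mismatches (positions where the bases are not complementary): 2 (at positions 1, 9)
Effective Tm = 58 − 2×6 = 58 − 12 = 46°C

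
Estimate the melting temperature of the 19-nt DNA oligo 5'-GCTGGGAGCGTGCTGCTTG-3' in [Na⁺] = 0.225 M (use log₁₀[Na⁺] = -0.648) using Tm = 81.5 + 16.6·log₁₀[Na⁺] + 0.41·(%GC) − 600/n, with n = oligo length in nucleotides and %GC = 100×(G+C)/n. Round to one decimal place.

Length n = 19. Scanning the sequence gives A=1, G=9, T=5, C=4.
G+C = 13, so %GC = 13/19 × 100 = 68.421%
Salt term: 16.6 × (-0.648) = -10.757
GC term: 0.41 × 68.421 = 28.053; length term: −600/19 = −31.579
Tm = 81.5 + (-10.757) + 28.053 − 31.579 = 67.217 → 67.2°C

67.2°C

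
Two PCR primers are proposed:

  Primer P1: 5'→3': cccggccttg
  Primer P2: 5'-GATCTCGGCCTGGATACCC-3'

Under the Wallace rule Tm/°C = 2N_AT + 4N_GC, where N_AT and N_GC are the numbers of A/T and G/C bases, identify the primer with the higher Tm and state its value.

Primer P1: A+T=2, G+C=8 → Tm = 2(2)+4(8) = 36°C
Primer P2: A+T=7, G+C=12 → Tm = 2(7)+4(12) = 62°C
36°C vs 62°C → primer P2 is higher.

Primer P2, 62°C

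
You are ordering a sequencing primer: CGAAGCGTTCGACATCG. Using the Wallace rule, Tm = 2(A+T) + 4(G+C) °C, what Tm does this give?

Counting bases: A=4, C=5, T=3, G=5
A+T = 7, G+C = 10
Tm = 4·10 + 2·7 = 40 + 14 = 54°C

54°C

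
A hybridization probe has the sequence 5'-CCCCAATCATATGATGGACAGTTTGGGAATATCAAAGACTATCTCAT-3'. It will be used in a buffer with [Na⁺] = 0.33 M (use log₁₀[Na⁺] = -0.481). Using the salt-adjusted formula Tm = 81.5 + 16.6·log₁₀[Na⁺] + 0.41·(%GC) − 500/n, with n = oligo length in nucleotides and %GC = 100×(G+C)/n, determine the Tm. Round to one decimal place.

78.6°C

Length n = 47. Base counts: T=13, C=10, A=16, G=8
G+C = 18, so %GC = 18/47 × 100 = 38.298%
Salt term: 16.6 × (-0.481) = -7.985
GC term: 0.41 × 38.298 = 15.702; length term: −500/47 = −10.638
Tm = 81.5 + (-7.985) + 15.702 − 10.638 = 78.579 → 78.6°C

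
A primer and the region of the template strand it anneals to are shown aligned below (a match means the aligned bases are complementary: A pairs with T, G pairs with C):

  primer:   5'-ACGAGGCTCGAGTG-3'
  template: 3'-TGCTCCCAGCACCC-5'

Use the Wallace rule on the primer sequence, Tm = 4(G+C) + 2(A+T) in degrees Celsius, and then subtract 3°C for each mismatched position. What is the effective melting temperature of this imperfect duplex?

Primer base counts: A=3, T=2, G=6, C=3 → A+T=5, G+C=9
Perfect-match Tm = 2(5) + 4(9) = 10 + 36 = 46°C
Mismatches (positions where the bases are not complementary): 3 (at positions 7, 11, 13)
Effective Tm = 46 − 3×3 = 46 − 9 = 37°C

37°C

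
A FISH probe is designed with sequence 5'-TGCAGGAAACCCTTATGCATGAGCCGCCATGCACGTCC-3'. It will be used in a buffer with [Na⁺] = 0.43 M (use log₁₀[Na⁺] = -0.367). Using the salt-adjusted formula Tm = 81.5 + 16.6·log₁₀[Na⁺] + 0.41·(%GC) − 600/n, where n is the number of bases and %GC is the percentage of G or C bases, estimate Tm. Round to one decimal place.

83.4°C

Length n = 38. Scanning the sequence gives A=9, C=13, T=7, G=9.
G+C = 22, so %GC = 22/38 × 100 = 57.895%
Salt term: 16.6 × (-0.367) = -6.092
GC term: 0.41 × 57.895 = 23.737; length term: −600/38 = −15.789
Tm = 81.5 + (-6.092) + 23.737 − 15.789 = 83.356 → 83.4°C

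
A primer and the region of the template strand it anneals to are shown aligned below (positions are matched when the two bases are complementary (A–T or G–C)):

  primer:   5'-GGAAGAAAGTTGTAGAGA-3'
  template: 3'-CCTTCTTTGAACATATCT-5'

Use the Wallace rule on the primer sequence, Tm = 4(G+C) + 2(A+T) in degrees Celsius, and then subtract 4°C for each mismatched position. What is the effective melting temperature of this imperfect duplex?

42°C

Primer base counts: A=8, T=3, G=7, C=0 → A+T=11, G+C=7
Perfect-match Tm = 2(11) + 4(7) = 22 + 28 = 50°C
Mismatches (positions where the bases are not complementary): 2 (at positions 9, 15)
Effective Tm = 50 − 2×4 = 50 − 8 = 42°C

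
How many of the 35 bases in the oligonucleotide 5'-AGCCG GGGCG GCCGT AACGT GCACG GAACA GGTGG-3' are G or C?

25

Base counts: C=9, T=3, A=7, G=16
G+C = 16 + 9 = 25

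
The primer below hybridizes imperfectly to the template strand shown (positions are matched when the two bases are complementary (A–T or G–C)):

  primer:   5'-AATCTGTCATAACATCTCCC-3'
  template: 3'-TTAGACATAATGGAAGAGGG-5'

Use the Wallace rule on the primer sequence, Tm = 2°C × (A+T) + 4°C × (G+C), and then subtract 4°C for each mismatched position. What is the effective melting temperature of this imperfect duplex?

Primer base counts: A=6, T=6, G=1, C=7 → A+T=12, G+C=8
Perfect-match Tm = 2(12) + 4(8) = 24 + 32 = 56°C
Mismatches (positions where the bases are not complementary): 4 (at positions 8, 9, 12, 14)
Effective Tm = 56 − 4×4 = 56 − 16 = 40°C

40°C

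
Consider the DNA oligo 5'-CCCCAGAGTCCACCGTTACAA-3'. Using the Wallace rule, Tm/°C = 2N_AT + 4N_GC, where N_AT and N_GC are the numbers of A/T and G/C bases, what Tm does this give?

66°C

Base counts: G=3, C=9, T=3, A=6
A+T = 9, G+C = 12
Tm = 2×9 + 4×12 = 66°C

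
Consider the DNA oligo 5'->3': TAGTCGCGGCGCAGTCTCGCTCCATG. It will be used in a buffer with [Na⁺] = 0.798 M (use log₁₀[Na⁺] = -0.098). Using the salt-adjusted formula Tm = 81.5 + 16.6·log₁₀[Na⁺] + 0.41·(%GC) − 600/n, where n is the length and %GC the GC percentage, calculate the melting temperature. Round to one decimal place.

Length n = 26. Base counts: G=8, A=3, C=9, T=6
G+C = 17, so %GC = 17/26 × 100 = 65.385%
Salt term: 16.6 × (-0.098) = -1.627
GC term: 0.41 × 65.385 = 26.808; length term: −600/26 = −23.077
Tm = 81.5 + (-1.627) + 26.808 − 23.077 = 83.604 → 83.6°C

83.6°C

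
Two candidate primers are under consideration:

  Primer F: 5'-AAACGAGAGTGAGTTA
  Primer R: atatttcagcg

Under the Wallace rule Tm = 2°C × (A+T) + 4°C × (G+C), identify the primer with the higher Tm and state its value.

Primer F, 44°C

Primer F: A+T=10, G+C=6 → Tm = 2(10)+4(6) = 44°C
Primer R: A+T=7, G+C=4 → Tm = 2(7)+4(4) = 30°C
44°C vs 30°C → primer F is higher.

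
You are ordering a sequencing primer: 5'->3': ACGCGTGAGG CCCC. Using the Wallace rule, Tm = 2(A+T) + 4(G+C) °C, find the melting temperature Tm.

50°C

C=6, T=1, G=5, A=2
So N_AT = 3 and N_GC = 11.
Tm = 4·11 + 2·3 = 44 + 6 = 50°C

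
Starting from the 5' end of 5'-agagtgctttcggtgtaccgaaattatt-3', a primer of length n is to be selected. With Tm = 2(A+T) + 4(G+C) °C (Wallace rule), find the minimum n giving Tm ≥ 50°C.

First 16 bases: AGAGTGCTTTCGGTGT → Tm = 48°C (< 50°C)
First 17 bases: AGAGTGCTTTCGGTGTA → Tm = 50°C (≥ 50°C)
Each additional base adds 2°C (A/T) or 4°C (G/C), so Tm is non-decreasing in n; n = 17 is the first length to reach 50°C.

n = 17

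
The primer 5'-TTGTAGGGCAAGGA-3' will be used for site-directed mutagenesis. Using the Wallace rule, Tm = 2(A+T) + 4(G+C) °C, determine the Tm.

Counting bases: G=6, C=1, A=4, T=3
AT pairs contribute 7, GC pairs contribute 7.
Tm = 2(7) + 4(7) = 14 + 28 = 42°C

42°C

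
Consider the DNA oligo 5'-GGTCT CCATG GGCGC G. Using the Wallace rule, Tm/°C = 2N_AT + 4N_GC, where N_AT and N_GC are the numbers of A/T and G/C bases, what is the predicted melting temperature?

56°C

Counting bases: T=3, C=5, A=1, G=7
A+T = 4, G+C = 12
Tm = 2×4 + 4×12 = 56°C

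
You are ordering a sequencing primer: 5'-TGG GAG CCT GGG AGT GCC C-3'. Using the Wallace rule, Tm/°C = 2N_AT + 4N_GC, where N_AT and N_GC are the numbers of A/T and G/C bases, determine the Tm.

Base counts: C=5, A=2, T=3, G=9
AT pairs contribute 5, GC pairs contribute 14.
Tm = 2(5) + 4(14) = 10 + 56 = 66°C

66°C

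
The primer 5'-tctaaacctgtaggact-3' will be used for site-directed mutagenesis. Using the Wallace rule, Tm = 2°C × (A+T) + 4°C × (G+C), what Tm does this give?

48°C

Counting bases: A=5, T=5, C=4, G=3
So N_AT = 10 and N_GC = 7.
Tm = 2(10) + 4(7) = 20 + 28 = 48°C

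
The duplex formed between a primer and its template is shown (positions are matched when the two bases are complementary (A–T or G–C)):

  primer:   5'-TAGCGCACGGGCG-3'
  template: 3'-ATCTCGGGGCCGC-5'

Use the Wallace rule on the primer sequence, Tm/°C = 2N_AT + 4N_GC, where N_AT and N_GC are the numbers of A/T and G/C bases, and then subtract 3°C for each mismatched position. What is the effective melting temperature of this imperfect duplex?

Primer base counts: A=2, T=1, G=6, C=4 → A+T=3, G+C=10
Perfect-match Tm = 2(3) + 4(10) = 6 + 40 = 46°C
Mismatches (positions where the bases are not complementary): 3 (at positions 4, 7, 9)
Effective Tm = 46 − 3×3 = 46 − 9 = 37°C

37°C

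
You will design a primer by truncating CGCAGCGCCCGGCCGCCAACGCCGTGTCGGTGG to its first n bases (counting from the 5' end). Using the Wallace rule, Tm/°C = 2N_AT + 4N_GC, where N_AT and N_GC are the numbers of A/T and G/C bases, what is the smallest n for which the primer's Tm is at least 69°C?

n = 19

First 18 bases: CGCAGCGCCCGGCCGCCA → Tm = 68°C (< 69°C)
First 19 bases: CGCAGCGCCCGGCCGCCAA → Tm = 70°C (≥ 69°C)
Since every base adds ≥2°C, Tm only increases with n, so the threshold is first crossed at n = 19.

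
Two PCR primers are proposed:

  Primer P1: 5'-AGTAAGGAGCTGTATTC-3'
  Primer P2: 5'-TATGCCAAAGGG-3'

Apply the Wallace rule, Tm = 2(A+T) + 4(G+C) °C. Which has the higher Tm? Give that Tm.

Primer P1, 48°C

Primer P1: A+T=10, G+C=7 → Tm = 2(10)+4(7) = 48°C
Primer P2: A+T=6, G+C=6 → Tm = 2(6)+4(6) = 36°C
48°C vs 36°C → primer P1 is higher.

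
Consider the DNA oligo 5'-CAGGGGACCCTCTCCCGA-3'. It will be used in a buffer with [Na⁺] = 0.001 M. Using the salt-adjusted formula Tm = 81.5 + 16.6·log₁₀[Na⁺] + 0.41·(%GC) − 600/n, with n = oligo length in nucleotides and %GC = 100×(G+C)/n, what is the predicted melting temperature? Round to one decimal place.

Length n = 18. Scanning the sequence gives T=2, G=5, A=3, C=8.
G+C = 13, so %GC = 13/18 × 100 = 72.222%
Salt term: 16.6 × (-3) = -49.8
GC term: 0.41 × 72.222 = 29.611; length term: −600/18 = −33.333
Tm = 81.5 + (-49.8) + 29.611 − 33.333 = 27.978 → 28.0°C

28.0°C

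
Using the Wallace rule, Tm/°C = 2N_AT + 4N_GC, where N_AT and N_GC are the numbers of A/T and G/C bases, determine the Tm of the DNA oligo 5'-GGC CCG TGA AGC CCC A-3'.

Counting bases: T=1, C=7, A=3, G=5
So N_AT = 4 and N_GC = 12.
Tm = 2×4 + 4×12 = 56°C

56°C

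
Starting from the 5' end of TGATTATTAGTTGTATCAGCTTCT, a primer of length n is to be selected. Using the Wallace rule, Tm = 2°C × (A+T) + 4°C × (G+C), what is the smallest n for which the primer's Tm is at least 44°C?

n = 18

First 17 bases: TGATTATTAGTTGTATC → Tm = 42°C (< 44°C)
First 18 bases: TGATTATTAGTTGTATCA → Tm = 44°C (≥ 44°C)
Each additional base adds 2°C (A/T) or 4°C (G/C), so Tm is non-decreasing in n; n = 18 is the first length to reach 44°C.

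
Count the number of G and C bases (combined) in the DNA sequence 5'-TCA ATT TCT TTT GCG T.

5

T=9, C=3, G=2, A=2
G+C = 2 + 3 = 5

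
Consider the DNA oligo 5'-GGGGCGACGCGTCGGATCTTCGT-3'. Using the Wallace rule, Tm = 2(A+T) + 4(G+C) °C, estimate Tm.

Scanning the sequence gives T=5, C=6, A=2, G=10.
A+T = 7, G+C = 16
Tm = 2(7) + 4(16) = 14 + 64 = 78°C

78°C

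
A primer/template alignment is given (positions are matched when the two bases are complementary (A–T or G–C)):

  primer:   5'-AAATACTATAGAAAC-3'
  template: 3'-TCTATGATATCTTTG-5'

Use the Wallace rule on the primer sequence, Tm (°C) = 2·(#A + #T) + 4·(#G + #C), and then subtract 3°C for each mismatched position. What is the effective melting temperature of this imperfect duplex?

Primer base counts: A=9, T=3, G=1, C=2 → A+T=12, G+C=3
Perfect-match Tm = 2(12) + 4(3) = 24 + 12 = 36°C
Mismatches (positions where the bases are not complementary): 1 (at position 2)
Effective Tm = 36 − 1×3 = 36 − 3 = 33°C

33°C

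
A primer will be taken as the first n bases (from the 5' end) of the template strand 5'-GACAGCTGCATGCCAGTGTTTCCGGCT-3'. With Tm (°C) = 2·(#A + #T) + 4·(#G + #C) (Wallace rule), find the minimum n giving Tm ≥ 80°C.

n = 25

First 24 bases: GACAGCTGCATGCCAGTGTTTCCG → Tm = 76°C (< 80°C)
First 25 bases: GACAGCTGCATGCCAGTGTTTCCGG → Tm = 80°C (≥ 80°C)
Each additional base adds 2°C (A/T) or 4°C (G/C), so Tm is non-decreasing in n; n = 25 is the first length to reach 80°C.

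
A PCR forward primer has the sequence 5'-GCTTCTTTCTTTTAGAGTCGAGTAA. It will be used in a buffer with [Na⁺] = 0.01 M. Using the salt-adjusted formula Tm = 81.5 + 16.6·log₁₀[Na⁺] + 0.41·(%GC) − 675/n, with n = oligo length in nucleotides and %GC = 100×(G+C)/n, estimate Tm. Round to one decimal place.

Length n = 25. Scanning the sequence gives T=11, C=4, A=5, G=5.
G+C = 9, so %GC = 9/25 × 100 = 36%
Salt term: 16.6 × (-2) = -33.2
GC term: 0.41 × 36 = 14.76; length term: −675/25 = −27
Tm = 81.5 + (-33.2) + 14.76 − 27 = 36.06 → 36.1°C

36.1°C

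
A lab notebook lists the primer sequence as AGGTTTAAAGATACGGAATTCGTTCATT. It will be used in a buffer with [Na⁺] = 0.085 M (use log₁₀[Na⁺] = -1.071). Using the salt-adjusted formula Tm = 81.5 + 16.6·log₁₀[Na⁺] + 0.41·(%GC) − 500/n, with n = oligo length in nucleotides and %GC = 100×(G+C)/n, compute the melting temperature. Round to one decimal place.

59.0°C

Length n = 28. Counting bases: A=9, C=3, G=6, T=10
G+C = 9, so %GC = 9/28 × 100 = 32.143%
Salt term: 16.6 × (-1.071) = -17.779
GC term: 0.41 × 32.143 = 13.179; length term: −500/28 = −17.857
Tm = 81.5 + (-17.779) + 13.179 − 17.857 = 59.043 → 59.0°C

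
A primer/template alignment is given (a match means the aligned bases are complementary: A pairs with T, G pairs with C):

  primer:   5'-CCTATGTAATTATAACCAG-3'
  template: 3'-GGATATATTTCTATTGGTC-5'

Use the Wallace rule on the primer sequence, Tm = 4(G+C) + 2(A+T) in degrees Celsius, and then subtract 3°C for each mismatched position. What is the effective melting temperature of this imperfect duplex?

Primer base counts: A=7, T=6, G=2, C=4 → A+T=13, G+C=6
Perfect-match Tm = 2(13) + 4(6) = 26 + 24 = 50°C
Mismatches (positions where the bases are not complementary): 3 (at positions 6, 10, 11)
Effective Tm = 50 − 3×3 = 50 − 9 = 41°C

41°C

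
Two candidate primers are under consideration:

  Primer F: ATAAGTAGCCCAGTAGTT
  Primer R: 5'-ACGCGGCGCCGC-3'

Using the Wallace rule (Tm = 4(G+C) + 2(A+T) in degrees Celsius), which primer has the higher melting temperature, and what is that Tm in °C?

Primer F, 50°C

Primer F: A+T=11, G+C=7 → Tm = 2(11)+4(7) = 50°C
Primer R: A+T=1, G+C=11 → Tm = 2(1)+4(11) = 46°C
50°C vs 46°C → primer F is higher.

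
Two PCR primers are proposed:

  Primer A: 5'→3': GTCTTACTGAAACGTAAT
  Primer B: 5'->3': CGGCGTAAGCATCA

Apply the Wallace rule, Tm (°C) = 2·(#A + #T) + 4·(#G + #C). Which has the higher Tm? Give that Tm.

Primer A, 48°C

Primer A: A+T=12, G+C=6 → Tm = 2(12)+4(6) = 48°C
Primer B: A+T=6, G+C=8 → Tm = 2(6)+4(8) = 44°C
48°C vs 44°C → primer A is higher.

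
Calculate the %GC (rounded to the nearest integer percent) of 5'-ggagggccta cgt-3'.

69%

Counting bases: G=6, C=3, T=2, A=2
G+C = 6 + 3 = 9 out of 13 bases
%GC = 9/13 × 100 = 69.23% ≈ 69%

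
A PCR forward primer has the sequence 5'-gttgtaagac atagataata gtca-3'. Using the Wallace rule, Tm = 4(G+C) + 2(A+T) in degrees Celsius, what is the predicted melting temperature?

T=7, G=5, C=2, A=10
A+T = 17, G+C = 7
Tm = 2×17 + 4×7 = 62°C

62°C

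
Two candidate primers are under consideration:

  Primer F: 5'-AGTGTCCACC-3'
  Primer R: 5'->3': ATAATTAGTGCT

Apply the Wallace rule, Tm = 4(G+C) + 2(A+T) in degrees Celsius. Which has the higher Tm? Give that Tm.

Primer F: A+T=4, G+C=6 → Tm = 2(4)+4(6) = 32°C
Primer R: A+T=9, G+C=3 → Tm = 2(9)+4(3) = 30°C
32°C vs 30°C → primer F is higher.

Primer F, 32°C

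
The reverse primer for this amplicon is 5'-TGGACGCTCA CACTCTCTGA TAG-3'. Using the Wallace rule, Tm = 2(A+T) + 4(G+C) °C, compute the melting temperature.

70°C

Scanning the sequence gives G=5, T=6, C=7, A=5.
AT pairs contribute 11, GC pairs contribute 12.
Tm = 2×11 + 4×12 = 70°C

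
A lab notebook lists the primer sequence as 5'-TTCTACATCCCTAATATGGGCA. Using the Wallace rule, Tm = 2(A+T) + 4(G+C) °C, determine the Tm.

62°C

Counting bases: T=7, C=6, A=6, G=3
AT pairs contribute 13, GC pairs contribute 9.
Tm = 2(13) + 4(9) = 26 + 36 = 62°C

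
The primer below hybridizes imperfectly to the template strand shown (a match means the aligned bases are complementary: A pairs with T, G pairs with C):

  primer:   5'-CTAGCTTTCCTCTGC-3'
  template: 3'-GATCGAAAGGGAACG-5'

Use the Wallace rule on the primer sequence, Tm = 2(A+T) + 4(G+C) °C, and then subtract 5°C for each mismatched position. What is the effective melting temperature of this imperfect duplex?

Primer base counts: A=1, T=6, G=2, C=6 → A+T=7, G+C=8
Perfect-match Tm = 2(7) + 4(8) = 14 + 32 = 46°C
Mismatches (positions where the bases are not complementary): 2 (at positions 11, 12)
Effective Tm = 46 − 2×5 = 46 − 10 = 36°C

36°C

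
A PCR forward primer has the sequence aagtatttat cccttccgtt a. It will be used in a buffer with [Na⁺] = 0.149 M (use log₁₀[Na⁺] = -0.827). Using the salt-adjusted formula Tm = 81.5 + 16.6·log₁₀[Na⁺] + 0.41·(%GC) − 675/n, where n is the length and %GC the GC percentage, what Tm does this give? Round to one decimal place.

49.3°C

Length n = 21. Base counts: G=2, C=5, A=5, T=9
G+C = 7, so %GC = 7/21 × 100 = 33.333%
Salt term: 16.6 × (-0.827) = -13.728
GC term: 0.41 × 33.333 = 13.667; length term: −675/21 = −32.143
Tm = 81.5 + (-13.728) + 13.667 − 32.143 = 49.296 → 49.3°C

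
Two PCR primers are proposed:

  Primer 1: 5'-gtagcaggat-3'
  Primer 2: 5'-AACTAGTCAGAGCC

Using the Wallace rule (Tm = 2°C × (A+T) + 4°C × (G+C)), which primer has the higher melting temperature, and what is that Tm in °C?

Primer 1: A+T=5, G+C=5 → Tm = 2(5)+4(5) = 30°C
Primer 2: A+T=7, G+C=7 → Tm = 2(7)+4(7) = 42°C
30°C vs 42°C → primer 2 is higher.

Primer 2, 42°C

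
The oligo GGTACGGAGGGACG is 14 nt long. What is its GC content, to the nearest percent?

Base counts: G=8, A=3, C=2, T=1
G+C = 8 + 2 = 10 out of 14 bases
%GC = 10/14 × 100 = 71.43% ≈ 71%

71%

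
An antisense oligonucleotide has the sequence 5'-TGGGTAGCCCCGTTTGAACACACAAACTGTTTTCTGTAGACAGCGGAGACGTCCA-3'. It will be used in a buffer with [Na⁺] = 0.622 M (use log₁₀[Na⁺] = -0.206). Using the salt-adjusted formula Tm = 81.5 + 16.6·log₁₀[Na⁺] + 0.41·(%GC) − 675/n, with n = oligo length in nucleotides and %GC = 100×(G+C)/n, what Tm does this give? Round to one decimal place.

86.7°C

Length n = 55. Scanning the sequence gives A=14, C=14, T=13, G=14.
G+C = 28, so %GC = 28/55 × 100 = 50.909%
Salt term: 16.6 × (-0.206) = -3.42
GC term: 0.41 × 50.909 = 20.873; length term: −675/55 = −12.273
Tm = 81.5 + (-3.42) + 20.873 − 12.273 = 86.68 → 86.7°C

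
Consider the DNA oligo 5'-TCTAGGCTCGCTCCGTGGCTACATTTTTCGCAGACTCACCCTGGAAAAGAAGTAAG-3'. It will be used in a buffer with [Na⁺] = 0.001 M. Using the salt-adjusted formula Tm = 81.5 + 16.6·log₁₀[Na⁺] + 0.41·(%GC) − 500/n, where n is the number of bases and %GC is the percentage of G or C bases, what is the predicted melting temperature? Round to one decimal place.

43.3°C

Length n = 56. T=14, C=15, G=13, A=14
G+C = 28, so %GC = 28/56 × 100 = 50%
Salt term: 16.6 × (-3) = -49.8
GC term: 0.41 × 50 = 20.5; length term: −500/56 = −8.929
Tm = 81.5 + (-49.8) + 20.5 − 8.929 = 43.271 → 43.3°C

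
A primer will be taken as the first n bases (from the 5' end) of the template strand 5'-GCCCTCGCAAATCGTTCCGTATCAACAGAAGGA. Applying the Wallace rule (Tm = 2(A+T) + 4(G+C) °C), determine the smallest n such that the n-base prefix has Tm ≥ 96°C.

First 31 bases: GCCCTCGCAAATCGTTCCGTATCAACAGAAG → Tm = 94°C (< 96°C)
First 32 bases: GCCCTCGCAAATCGTTCCGTATCAACAGAAGG → Tm = 98°C (≥ 96°C)
Since every base adds ≥2°C, Tm only increases with n, so the threshold is first crossed at n = 32.

n = 32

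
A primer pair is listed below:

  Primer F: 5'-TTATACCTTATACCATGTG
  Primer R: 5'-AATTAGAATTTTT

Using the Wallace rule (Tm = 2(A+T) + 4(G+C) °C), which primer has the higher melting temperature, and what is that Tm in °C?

Primer F, 50°C

Primer F: A+T=13, G+C=6 → Tm = 2(13)+4(6) = 50°C
Primer R: A+T=12, G+C=1 → Tm = 2(12)+4(1) = 28°C
50°C vs 28°C → primer F is higher.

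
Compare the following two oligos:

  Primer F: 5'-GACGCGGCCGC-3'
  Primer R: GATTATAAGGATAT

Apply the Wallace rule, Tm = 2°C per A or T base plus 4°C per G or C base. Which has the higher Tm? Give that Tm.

Primer F: A+T=1, G+C=10 → Tm = 2(1)+4(10) = 42°C
Primer R: A+T=11, G+C=3 → Tm = 2(11)+4(3) = 34°C
42°C vs 34°C → primer F is higher.

Primer F, 42°C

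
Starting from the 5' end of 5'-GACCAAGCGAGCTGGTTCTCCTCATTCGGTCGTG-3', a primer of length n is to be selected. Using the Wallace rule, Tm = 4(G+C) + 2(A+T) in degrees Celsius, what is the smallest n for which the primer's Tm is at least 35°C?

First 10 bases: GACCAAGCGA → Tm = 32°C (< 35°C)
First 11 bases: GACCAAGCGAG → Tm = 36°C (≥ 35°C)
Each additional base adds 2°C (A/T) or 4°C (G/C), so Tm is non-decreasing in n; n = 11 is the first length to reach 35°C.

n = 11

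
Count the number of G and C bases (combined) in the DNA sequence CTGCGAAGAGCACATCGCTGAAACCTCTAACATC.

Scanning the sequence gives A=11, C=11, T=6, G=6.
Total G or C: 6 + 11 = 17

17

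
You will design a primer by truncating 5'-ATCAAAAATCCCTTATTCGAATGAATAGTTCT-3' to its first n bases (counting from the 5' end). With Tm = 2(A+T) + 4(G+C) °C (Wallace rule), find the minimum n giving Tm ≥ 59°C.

n = 23

First 22 bases: ATCAAAAATCCCTTATTCGAAT → Tm = 56°C (< 59°C)
First 23 bases: ATCAAAAATCCCTTATTCGAATG → Tm = 60°C (≥ 59°C)
Each additional base adds 2°C (A/T) or 4°C (G/C), so Tm is non-decreasing in n; n = 23 is the first length to reach 59°C.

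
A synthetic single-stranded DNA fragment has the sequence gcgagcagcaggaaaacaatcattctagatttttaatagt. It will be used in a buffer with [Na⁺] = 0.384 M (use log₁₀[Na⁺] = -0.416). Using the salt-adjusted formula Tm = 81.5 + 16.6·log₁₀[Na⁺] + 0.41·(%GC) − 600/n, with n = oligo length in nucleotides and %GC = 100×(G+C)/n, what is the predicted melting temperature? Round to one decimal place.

Length n = 40. Counting bases: C=6, G=8, T=11, A=15
G+C = 14, so %GC = 14/40 × 100 = 35%
Salt term: 16.6 × (-0.416) = -6.906
GC term: 0.41 × 35 = 14.35; length term: −600/40 = −15
Tm = 81.5 + (-6.906) + 14.35 − 15 = 73.944 → 73.9°C

73.9°C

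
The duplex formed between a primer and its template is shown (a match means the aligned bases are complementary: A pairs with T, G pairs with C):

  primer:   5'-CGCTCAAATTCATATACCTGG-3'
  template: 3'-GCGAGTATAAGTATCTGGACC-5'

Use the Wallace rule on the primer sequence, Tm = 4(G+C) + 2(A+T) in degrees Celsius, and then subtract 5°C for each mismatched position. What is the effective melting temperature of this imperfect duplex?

Primer base counts: A=6, T=6, G=3, C=6 → A+T=12, G+C=9
Perfect-match Tm = 2(12) + 4(9) = 24 + 36 = 60°C
Mismatches (positions where the bases are not complementary): 2 (at positions 7, 15)
Effective Tm = 60 − 2×5 = 60 − 10 = 50°C

50°C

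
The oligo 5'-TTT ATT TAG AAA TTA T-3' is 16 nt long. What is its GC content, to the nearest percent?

Base counts: A=6, C=0, G=1, T=9
G+C = 1 + 0 = 1 out of 16 bases
%GC = 1/16 × 100 = 6.25% ≈ 6%

6%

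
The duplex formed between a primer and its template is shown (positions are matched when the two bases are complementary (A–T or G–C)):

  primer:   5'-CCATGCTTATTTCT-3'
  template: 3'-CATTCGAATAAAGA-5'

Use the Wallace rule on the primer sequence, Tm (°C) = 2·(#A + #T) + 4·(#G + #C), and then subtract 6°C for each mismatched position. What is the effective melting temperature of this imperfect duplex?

Primer base counts: A=2, T=7, G=1, C=4 → A+T=9, G+C=5
Perfect-match Tm = 2(9) + 4(5) = 18 + 20 = 38°C
Mismatches (positions where the bases are not complementary): 3 (at positions 1, 2, 4)
Effective Tm = 38 − 3×6 = 38 − 18 = 20°C

20°C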